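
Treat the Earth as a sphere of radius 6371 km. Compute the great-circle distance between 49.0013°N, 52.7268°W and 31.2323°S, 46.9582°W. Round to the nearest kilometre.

Δλ = -46.9582 − -52.7268 = 5.7686°.
Δφ = -31.2323 − 49.0013 = -80.2336°.
a = sin²(Δφ/2) + cos φ₁ · cos φ₂ · sin²(Δλ/2) = 0.416605.
c = 2·atan2(√a, √(1−a)) = 1.40322 rad → d = 6371·c ≈ 8939.93 km.

8940 km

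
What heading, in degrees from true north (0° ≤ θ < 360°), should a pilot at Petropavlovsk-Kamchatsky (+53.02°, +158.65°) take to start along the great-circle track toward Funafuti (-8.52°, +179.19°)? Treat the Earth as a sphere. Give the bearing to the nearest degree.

157°

Δλ = 179.19 − 158.65 = 20.54°.
θ = atan2( sin Δλ · cos φ₂ , cos φ₁ · sin φ₂ − sin φ₁ · cos φ₂ · cos Δλ )
  = atan2(0.34699, -0.82893) = 157.286° → normalised to [0°, 360°): 157.286°.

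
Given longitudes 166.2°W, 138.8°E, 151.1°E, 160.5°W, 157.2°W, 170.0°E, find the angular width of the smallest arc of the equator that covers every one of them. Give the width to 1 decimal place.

Sort the longitudes: -166.2°, -160.5°, -157.2°, +138.8°, +151.1°, +170.0°.
Eastward gaps between consecutive values (wrapping around): 5.7°, 3.3°, 296.0°, 12.3°, 18.9°, 23.8°.
Largest gap = 296.0° ⇒ minimal covering band is its complement: 360° − 296.0° = 64.0°.
Band runs from +138.8° eastward to -157.2°, crossing the antimeridian.

64.0°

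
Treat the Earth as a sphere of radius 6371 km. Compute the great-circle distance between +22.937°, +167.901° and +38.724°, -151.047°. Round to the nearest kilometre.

4250 km

Δλ = -151.047 − 167.901 = -318.948°; wrapped into (−180°, 180°]: 41.052°.
Δφ = 38.724 − 22.937 = 15.787°.
a = sin²(Δφ/2) + cos φ₁ · cos φ₂ · sin²(Δλ/2) = 0.107193.
c = 2·atan2(√a, √(1−a)) = 0.66711 rad → d = 6371·c ≈ 4250.14 km.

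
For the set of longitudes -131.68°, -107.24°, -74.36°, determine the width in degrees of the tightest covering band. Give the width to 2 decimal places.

57.32°

Sort the longitudes: -131.68°, -107.24°, -74.36°.
Eastward gaps between consecutive values (wrapping around): 24.44°, 32.88°, 302.68°.
Largest gap = 302.68° ⇒ minimal covering band is its complement: 360° − 302.68° = 57.32°.
Band runs from -131.68° eastward to -74.36°.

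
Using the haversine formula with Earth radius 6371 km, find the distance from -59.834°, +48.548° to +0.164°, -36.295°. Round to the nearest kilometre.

9735 km

Δλ = -36.295 − 48.548 = -84.843°.
Δφ = 0.164 − -59.834 = 59.998°.
a = sin²(Δφ/2) + cos φ₁ · cos φ₂ · sin²(Δλ/2) = 0.478653.
c = 2·atan2(√a, √(1−a)) = 1.52809 rad → d = 6371·c ≈ 9735.46 km.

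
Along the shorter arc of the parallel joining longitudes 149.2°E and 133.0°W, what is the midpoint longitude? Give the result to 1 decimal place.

171.9°W

Signed shortest Δλ from +149.2° to -133.0° is +77.8°.
Midpoint longitude = +149.2° + (+77.8°)/2 = +149.2° + 38.9° = +188.1°.
Normalise into (−180°, 180°]: -171.9°.
(The naïve average (+149.2 + -133.0)/2 = 8.1° is on the wrong side of the globe.)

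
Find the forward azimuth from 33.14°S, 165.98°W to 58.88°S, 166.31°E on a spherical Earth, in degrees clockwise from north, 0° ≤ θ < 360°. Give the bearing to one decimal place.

207.2°

Δλ = 166.31 − -165.98 = 332.29°; wrapped into (−180°, 180°]: -27.71°.
θ = atan2( sin Δλ · cos φ₂ , cos φ₁ · sin φ₂ − sin φ₁ · cos φ₂ · cos Δλ )
  = atan2(-0.24033, -0.46669) = -152.754° → normalised to [0°, 360°): 207.246°.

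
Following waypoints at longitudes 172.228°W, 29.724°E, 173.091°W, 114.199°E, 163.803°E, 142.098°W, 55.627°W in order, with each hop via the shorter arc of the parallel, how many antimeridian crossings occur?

Leg 1: -172.228° → +29.724°, shortest Δλ = -158.048° (west) — crosses 180°.
Leg 2: +29.724° → -173.091°, shortest Δλ = 157.185° (east) — crosses 180°.
Leg 3: -173.091° → +114.199°, shortest Δλ = -72.71° (west) — crosses 180°.
Leg 4: +114.199° → +163.803°, shortest Δλ = 49.604° (east) — does not cross 180°.
Leg 5: +163.803° → -142.098°, shortest Δλ = 54.099° (east) — crosses 180°.
Leg 6: -142.098° → -55.627°, shortest Δλ = 86.471° (east) — does not cross 180°.
Total crossings: 4.

4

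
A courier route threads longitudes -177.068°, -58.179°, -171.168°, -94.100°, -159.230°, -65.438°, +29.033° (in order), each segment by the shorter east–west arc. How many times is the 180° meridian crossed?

0

Leg 1: -177.068° → -58.179°, shortest Δλ = 118.889° (east) — does not cross 180°.
Leg 2: -58.179° → -171.168°, shortest Δλ = -112.989° (west) — does not cross 180°.
Leg 3: -171.168° → -94.100°, shortest Δλ = 77.068° (east) — does not cross 180°.
Leg 4: -94.100° → -159.230°, shortest Δλ = -65.13° (west) — does not cross 180°.
Leg 5: -159.230° → -65.438°, shortest Δλ = 93.792° (east) — does not cross 180°.
Leg 6: -65.438° → +29.033°, shortest Δλ = 94.471° (east) — does not cross 180°.
Total crossings: 0.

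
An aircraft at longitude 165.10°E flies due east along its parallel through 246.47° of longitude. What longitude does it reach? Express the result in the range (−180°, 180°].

Start at +165.10°; shift +246.47° → +411.57°.
+411.57° lies outside (−180°, 180°]; subtract 360° → +51.57°.

51.57°E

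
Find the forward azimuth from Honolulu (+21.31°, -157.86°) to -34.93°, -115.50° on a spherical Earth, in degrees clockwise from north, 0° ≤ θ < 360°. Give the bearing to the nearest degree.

144°

Δλ = -115.50 − -157.86 = 42.36°.
θ = atan2( sin Δλ · cos φ₂ , cos φ₁ · sin φ₂ − sin φ₁ · cos φ₂ · cos Δλ )
  = atan2(0.55241, -0.75359) = 143.757° → normalised to [0°, 360°): 143.757°.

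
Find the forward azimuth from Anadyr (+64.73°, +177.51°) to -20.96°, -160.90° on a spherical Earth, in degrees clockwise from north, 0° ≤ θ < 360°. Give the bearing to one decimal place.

Δλ = -160.90 − 177.51 = -338.41°; wrapped into (−180°, 180°]: 21.59°.
θ = atan2( sin Δλ · cos φ₂ , cos φ₁ · sin φ₂ − sin φ₁ · cos φ₂ · cos Δλ )
  = atan2(0.34361, -0.93792) = 159.879° → normalised to [0°, 360°): 159.879°.

159.9°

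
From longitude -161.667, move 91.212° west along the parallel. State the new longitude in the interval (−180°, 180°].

+107.121°

Start at -161.667°; shift −91.212° → -252.879°.
-252.879° lies outside (−180°, 180°]; add 360° → +107.121°.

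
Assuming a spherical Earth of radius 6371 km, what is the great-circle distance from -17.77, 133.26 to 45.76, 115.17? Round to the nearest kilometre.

Δλ = 115.17 − 133.26 = -18.09°.
Δφ = 45.76 − -17.77 = 63.53°.
a = sin²(Δφ/2) + cos φ₁ · cos φ₂ · sin²(Δλ/2) = 0.293556.
c = 2·atan2(√a, √(1−a)) = 1.14517 rad → d = 6371·c ≈ 7295.90 km.

7296 km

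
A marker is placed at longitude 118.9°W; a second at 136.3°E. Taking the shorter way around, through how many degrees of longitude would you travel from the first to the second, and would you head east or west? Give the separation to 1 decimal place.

104.8° west

Raw difference: 136.3 − -118.9 = 255.2°.
Normalise into (−180°, 180°]: 255.2° − 360° = -104.8°.
Negative ⇒ the second point lies to the west; separation 104.8°.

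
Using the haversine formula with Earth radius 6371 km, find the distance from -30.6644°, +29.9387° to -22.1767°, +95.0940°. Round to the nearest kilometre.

Δλ = 95.0940 − 29.9387 = 65.1553°.
Δφ = -22.1767 − -30.6644 = 8.4877°.
a = sin²(Δφ/2) + cos φ₁ · cos φ₂ · sin²(Δλ/2) = 0.236408.
c = 2·atan2(√a, √(1−a)) = 1.01551 rad → d = 6371·c ≈ 6469.84 km.

6470 km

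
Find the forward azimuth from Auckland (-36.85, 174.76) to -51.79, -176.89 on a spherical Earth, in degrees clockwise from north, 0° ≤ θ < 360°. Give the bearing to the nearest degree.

161°

Δλ = -176.89 − 174.76 = -351.65°; wrapped into (−180°, 180°]: 8.35°.
θ = atan2( sin Δλ · cos φ₂ , cos φ₁ · sin φ₂ − sin φ₁ · cos φ₂ · cos Δλ )
  = atan2(0.08982, -0.26174) = 161.059° → normalised to [0°, 360°): 161.059°.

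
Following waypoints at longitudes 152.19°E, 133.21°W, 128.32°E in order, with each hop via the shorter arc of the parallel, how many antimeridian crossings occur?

2

Leg 1: +152.19° → -133.21°, shortest Δλ = 74.6° (east) — crosses 180°.
Leg 2: -133.21° → +128.32°, shortest Δλ = -98.47° (west) — crosses 180°.
Total crossings: 2.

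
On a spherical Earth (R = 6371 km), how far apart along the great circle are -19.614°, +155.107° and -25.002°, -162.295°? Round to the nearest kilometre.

4405 km

Δλ = -162.295 − 155.107 = -317.402°; wrapped into (−180°, 180°]: 42.598°.
Δφ = -25.002 − -19.614 = -5.388°.
a = sin²(Δφ/2) + cos φ₁ · cos φ₂ · sin²(Δλ/2) = 0.114847.
c = 2·atan2(√a, √(1−a)) = 0.69147 rad → d = 6371·c ≈ 4405.39 km.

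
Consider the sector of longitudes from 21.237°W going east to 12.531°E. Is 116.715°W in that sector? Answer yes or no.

Band width going east from -21.237° to +12.531°: ((12.531 − -21.237) mod 360) = 33.768°.
Offset of -116.715° east of the west edge: ((-116.715 − -21.237) mod 360) = 264.522°.
264.522° > 33.768° ⇒ outside.

No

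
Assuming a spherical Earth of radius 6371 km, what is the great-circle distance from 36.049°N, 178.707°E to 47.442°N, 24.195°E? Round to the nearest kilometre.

Δλ = 24.195 − 178.707 = -154.512°.
Δφ = 47.442 − 36.049 = 11.393°.
a = sin²(Δφ/2) + cos φ₁ · cos φ₂ · sin²(Δλ/2) = 0.530070.
c = 2·atan2(√a, √(1−a)) = 1.63097 rad → d = 6371·c ≈ 10390.92 km.

10391 km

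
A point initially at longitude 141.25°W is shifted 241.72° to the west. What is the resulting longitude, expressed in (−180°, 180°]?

22.97°W

Start at -141.25°; shift −241.72° → -382.97°.
-382.97° lies outside (−180°, 180°]; add 360° → -22.97°.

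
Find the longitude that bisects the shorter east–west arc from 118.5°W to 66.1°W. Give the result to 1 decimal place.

92.3°W

Signed shortest Δλ from -118.5° to -66.1° is +52.4°.
Midpoint longitude = -118.5° + (+52.4°)/2 = -118.5° + 26.2° = -92.3°.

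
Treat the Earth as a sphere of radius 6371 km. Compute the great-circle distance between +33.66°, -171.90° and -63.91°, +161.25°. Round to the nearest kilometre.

11104 km

Δλ = 161.25 − -171.90 = 333.15°; wrapped into (−180°, 180°]: -26.85°.
Δφ = -63.91 − 33.66 = -97.57°.
a = sin²(Δφ/2) + cos φ₁ · cos φ₂ · sin²(Δλ/2) = 0.585600.
c = 2·atan2(√a, √(1−a)) = 1.74284 rad → d = 6371·c ≈ 11103.66 km.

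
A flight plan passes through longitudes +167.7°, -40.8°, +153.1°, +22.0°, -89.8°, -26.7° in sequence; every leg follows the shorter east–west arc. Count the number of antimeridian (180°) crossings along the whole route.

Leg 1: +167.7° → -40.8°, shortest Δλ = 151.5° (east) — crosses 180°.
Leg 2: -40.8° → +153.1°, shortest Δλ = -166.1° (west) — crosses 180°.
Leg 3: +153.1° → +22.0°, shortest Δλ = -131.1° (west) — does not cross 180°.
Leg 4: +22.0° → -89.8°, shortest Δλ = -111.8° (west) — does not cross 180°.
Leg 5: -89.8° → -26.7°, shortest Δλ = 63.1° (east) — does not cross 180°.
Total crossings: 2.

2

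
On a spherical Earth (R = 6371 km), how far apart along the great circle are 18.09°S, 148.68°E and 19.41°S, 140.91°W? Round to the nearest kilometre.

7359 km

Δλ = -140.91 − 148.68 = -289.59°; wrapped into (−180°, 180°]: 70.41°.
Δφ = -19.41 − -18.09 = -1.32°.
a = sin²(Δφ/2) + cos φ₁ · cos φ₂ · sin²(Δλ/2) = 0.298105.
c = 2·atan2(√a, √(1−a)) = 1.15514 rad → d = 6371·c ≈ 7359.40 km.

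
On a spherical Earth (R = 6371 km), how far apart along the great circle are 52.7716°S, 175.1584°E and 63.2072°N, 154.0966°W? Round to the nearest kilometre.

13171 km

Δλ = -154.0966 − 175.1584 = -329.2550°; wrapped into (−180°, 180°]: 30.7450°.
Δφ = 63.2072 − -52.7716 = 115.9788°.
a = sin²(Δφ/2) + cos φ₁ · cos φ₂ · sin²(Δλ/2) = 0.738184.
c = 2·atan2(√a, √(1−a)) = 2.06732 rad → d = 6371·c ≈ 13170.87 km.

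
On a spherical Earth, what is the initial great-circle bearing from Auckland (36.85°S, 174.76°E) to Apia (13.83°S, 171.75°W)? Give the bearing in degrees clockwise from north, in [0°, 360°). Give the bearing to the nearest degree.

31°

Δλ = -171.75 − 174.76 = -346.51°; wrapped into (−180°, 180°]: 13.49°.
θ = atan2( sin Δλ · cos φ₂ , cos φ₁ · sin φ₂ − sin φ₁ · cos φ₂ · cos Δλ )
  = atan2(0.22651, 0.37499) = 31.134° → normalised to [0°, 360°): 31.134°.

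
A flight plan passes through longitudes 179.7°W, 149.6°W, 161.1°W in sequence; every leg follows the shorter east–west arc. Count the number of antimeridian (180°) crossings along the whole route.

0

Leg 1: -179.7° → -149.6°, shortest Δλ = 30.1° (east) — does not cross 180°.
Leg 2: -149.6° → -161.1°, shortest Δλ = -11.5° (west) — does not cross 180°.
Total crossings: 0.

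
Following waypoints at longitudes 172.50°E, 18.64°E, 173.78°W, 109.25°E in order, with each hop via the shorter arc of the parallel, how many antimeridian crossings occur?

Leg 1: +172.50° → +18.64°, shortest Δλ = -153.86° (west) — does not cross 180°.
Leg 2: +18.64° → -173.78°, shortest Δλ = 167.58° (east) — crosses 180°.
Leg 3: -173.78° → +109.25°, shortest Δλ = -76.97° (west) — crosses 180°.
Total crossings: 2.

2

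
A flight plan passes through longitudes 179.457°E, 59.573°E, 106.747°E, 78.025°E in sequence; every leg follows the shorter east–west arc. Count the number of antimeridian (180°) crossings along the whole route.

Leg 1: +179.457° → +59.573°, shortest Δλ = -119.884° (west) — does not cross 180°.
Leg 2: +59.573° → +106.747°, shortest Δλ = 47.174° (east) — does not cross 180°.
Leg 3: +106.747° → +78.025°, shortest Δλ = -28.722° (west) — does not cross 180°.
Total crossings: 0.

0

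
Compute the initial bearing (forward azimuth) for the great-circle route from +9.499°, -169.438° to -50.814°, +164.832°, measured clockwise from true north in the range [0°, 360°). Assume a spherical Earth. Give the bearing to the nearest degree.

198°

Δλ = 164.832 − -169.438 = 334.270°; wrapped into (−180°, 180°]: -25.730°.
θ = atan2( sin Δλ · cos φ₂ , cos φ₁ · sin φ₂ − sin φ₁ · cos φ₂ · cos Δλ )
  = atan2(-0.27430, -0.85841) = -162.279° → normalised to [0°, 360°): 197.721°.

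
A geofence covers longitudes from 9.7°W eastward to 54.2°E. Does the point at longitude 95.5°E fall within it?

Band width going east from -9.7° to +54.2°: ((54.2 − -9.7) mod 360) = 63.9°.
Offset of +95.5° east of the west edge: ((95.5 − -9.7) mod 360) = 105.2°.
105.2° > 63.9° ⇒ outside.

No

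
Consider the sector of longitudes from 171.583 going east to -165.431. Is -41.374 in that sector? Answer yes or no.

No

Band width going east from +171.583° to -165.431°: ((-165.431 − 171.583) mod 360) = 22.986°.
Offset of -41.374° east of the west edge: ((-41.374 − 171.583) mod 360) = 147.043°.
147.043° > 22.986° ⇒ outside.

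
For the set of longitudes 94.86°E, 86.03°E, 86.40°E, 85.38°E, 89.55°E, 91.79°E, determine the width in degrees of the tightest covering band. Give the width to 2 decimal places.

Sort the longitudes: +85.38°, +86.03°, +86.40°, +89.55°, +91.79°, +94.86°.
Eastward gaps between consecutive values (wrapping around): 0.65°, 0.37°, 3.15°, 2.24°, 3.07°, 350.52°.
Largest gap = 350.52° ⇒ minimal covering band is its complement: 360° − 350.52° = 9.48°.
Band runs from +85.38° eastward to +94.86°.

9.48°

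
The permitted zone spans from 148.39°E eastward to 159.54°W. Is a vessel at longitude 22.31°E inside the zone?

Band width going east from +148.39° to -159.54°: ((-159.54 − 148.39) mod 360) = 52.07°.
Offset of +22.31° east of the west edge: ((22.31 − 148.39) mod 360) = 233.92°.
233.92° > 52.07° ⇒ outside.

No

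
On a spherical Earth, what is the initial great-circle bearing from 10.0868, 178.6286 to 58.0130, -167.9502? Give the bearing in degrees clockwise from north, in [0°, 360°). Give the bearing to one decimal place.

Δλ = -167.9502 − 178.6286 = -346.5788°; wrapped into (−180°, 180°]: 13.4212°.
θ = atan2( sin Δλ · cos φ₂ , cos φ₁ · sin φ₂ − sin φ₁ · cos φ₂ · cos Δλ )
  = atan2(0.12295, 0.74482) = 9.374° → normalised to [0°, 360°): 9.374°.

9.4°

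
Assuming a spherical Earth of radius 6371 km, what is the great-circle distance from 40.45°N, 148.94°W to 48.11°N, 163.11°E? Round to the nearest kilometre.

3846 km

Δλ = 163.11 − -148.94 = 312.05°; wrapped into (−180°, 180°]: -47.95°.
Δφ = 48.11 − 40.45 = 7.66°.
a = sin²(Δφ/2) + cos φ₁ · cos φ₂ · sin²(Δλ/2) = 0.088355.
c = 2·atan2(√a, √(1−a)) = 0.60361 rad → d = 6371·c ≈ 3845.62 km.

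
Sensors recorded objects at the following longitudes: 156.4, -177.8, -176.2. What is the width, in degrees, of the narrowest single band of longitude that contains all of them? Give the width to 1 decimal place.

Sort the longitudes: -177.8°, -176.2°, +156.4°.
Eastward gaps between consecutive values (wrapping around): 1.6°, 332.6°, 25.8°.
Largest gap = 332.6° ⇒ minimal covering band is its complement: 360° − 332.6° = 27.4°.
Band runs from +156.4° eastward to -176.2°, crossing the antimeridian.

27.4°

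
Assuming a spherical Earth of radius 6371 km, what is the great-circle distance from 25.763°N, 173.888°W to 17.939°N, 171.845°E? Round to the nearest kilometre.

Δλ = 171.845 − -173.888 = 345.733°; wrapped into (−180°, 180°]: -14.267°.
Δφ = 17.939 − 25.763 = -7.824°.
a = sin²(Δφ/2) + cos φ₁ · cos φ₂ · sin²(Δλ/2) = 0.017868.
c = 2·atan2(√a, √(1−a)) = 0.26814 rad → d = 6371·c ≈ 1708.33 km.

1708 km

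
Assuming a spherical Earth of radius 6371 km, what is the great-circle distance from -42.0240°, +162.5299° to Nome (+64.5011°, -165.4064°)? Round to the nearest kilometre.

12172 km

Δλ = -165.4064 − 162.5299 = -327.9363°; wrapped into (−180°, 180°]: 32.0637°.
Δφ = 64.5011 − -42.0240 = 106.5251°.
a = sin²(Δφ/2) + cos φ₁ · cos φ₂ · sin²(Δλ/2) = 0.666609.
c = 2·atan2(√a, √(1−a)) = 1.91051 rad → d = 6371·c ≈ 12171.86 km.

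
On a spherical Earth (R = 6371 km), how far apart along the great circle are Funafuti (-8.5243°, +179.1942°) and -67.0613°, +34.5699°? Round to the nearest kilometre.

Δλ = 34.5699 − 179.1942 = -144.6243°.
Δφ = -67.0613 − -8.5243 = -58.5370°.
a = sin²(Δφ/2) + cos φ₁ · cos φ₂ · sin²(Δλ/2) = 0.588885.
c = 2·atan2(√a, √(1−a)) = 1.74952 rad → d = 6371·c ≈ 11146.17 km.

11146 km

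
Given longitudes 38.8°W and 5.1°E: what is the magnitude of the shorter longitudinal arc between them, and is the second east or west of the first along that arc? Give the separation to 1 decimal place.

Raw difference: 5.1 − -38.8 = 43.9°.
Normalise into (−180°, 180°]: 43.9° stays 43.9°.
Positive ⇒ the second point lies to the east; separation 43.9°.

43.9° east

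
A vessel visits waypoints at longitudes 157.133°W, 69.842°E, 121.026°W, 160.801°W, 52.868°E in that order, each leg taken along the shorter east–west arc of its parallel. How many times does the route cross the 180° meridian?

3

Leg 1: -157.133° → +69.842°, shortest Δλ = -133.025° (west) — crosses 180°.
Leg 2: +69.842° → -121.026°, shortest Δλ = 169.132° (east) — crosses 180°.
Leg 3: -121.026° → -160.801°, shortest Δλ = -39.775° (west) — does not cross 180°.
Leg 4: -160.801° → +52.868°, shortest Δλ = -146.331° (west) — crosses 180°.
Total crossings: 3.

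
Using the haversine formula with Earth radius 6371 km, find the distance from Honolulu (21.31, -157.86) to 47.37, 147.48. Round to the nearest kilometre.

Δλ = 147.48 − -157.86 = 305.34°; wrapped into (−180°, 180°]: -54.66°.
Δφ = 47.37 − 21.31 = 26.06°.
a = sin²(Δφ/2) + cos φ₁ · cos φ₂ · sin²(Δλ/2) = 0.183830.
c = 2·atan2(√a, √(1−a)) = 0.88623 rad → d = 6371·c ≈ 5646.14 km.

5646 km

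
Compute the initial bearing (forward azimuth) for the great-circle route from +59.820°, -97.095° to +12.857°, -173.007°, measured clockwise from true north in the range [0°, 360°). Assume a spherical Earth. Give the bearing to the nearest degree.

Δλ = -173.007 − -97.095 = -75.912°.
θ = atan2( sin Δλ · cos φ₂ , cos φ₁ · sin φ₂ − sin φ₁ · cos φ₂ · cos Δλ )
  = atan2(-0.94561, -0.09328) = -95.634° → normalised to [0°, 360°): 264.366°.

264°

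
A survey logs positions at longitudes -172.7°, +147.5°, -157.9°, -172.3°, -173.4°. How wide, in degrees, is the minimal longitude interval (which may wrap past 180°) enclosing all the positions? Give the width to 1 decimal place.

Sort the longitudes: -173.4°, -172.7°, -172.3°, -157.9°, +147.5°.
Eastward gaps between consecutive values (wrapping around): 0.7°, 0.4°, 14.4°, 305.4°, 39.1°.
Largest gap = 305.4° ⇒ minimal covering band is its complement: 360° − 305.4° = 54.6°.
Band runs from +147.5° eastward to -157.9°, crossing the antimeridian.

54.6°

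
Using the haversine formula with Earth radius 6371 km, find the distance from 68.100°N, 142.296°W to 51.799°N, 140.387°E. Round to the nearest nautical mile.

2327 nmi

Δλ = 140.387 − -142.296 = 282.683°; wrapped into (−180°, 180°]: -77.317°.
Δφ = 51.799 − 68.100 = -16.301°.
a = sin²(Δφ/2) + cos φ₁ · cos φ₂ · sin²(Δλ/2) = 0.110110.
c = 2·atan2(√a, √(1−a)) = 0.67648 rad → d = 6371·c ≈ 4309.86 km ≈ 2327.14 nmi.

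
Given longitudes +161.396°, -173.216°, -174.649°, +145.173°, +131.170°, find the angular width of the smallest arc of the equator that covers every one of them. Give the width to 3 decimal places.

55.614°

Sort the longitudes: -174.649°, -173.216°, +131.170°, +145.173°, +161.396°.
Eastward gaps between consecutive values (wrapping around): 1.433°, 304.386°, 14.003°, 16.223°, 23.955°.
Largest gap = 304.386° ⇒ minimal covering band is its complement: 360° − 304.386° = 55.614°.
Band runs from +131.170° eastward to -173.216°, crossing the antimeridian.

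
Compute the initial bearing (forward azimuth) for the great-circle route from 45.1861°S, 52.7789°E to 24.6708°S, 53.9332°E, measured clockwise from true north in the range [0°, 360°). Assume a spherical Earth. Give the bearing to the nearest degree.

Δλ = 53.9332 − 52.7789 = 1.1543°.
θ = atan2( sin Δλ · cos φ₂ , cos φ₁ · sin φ₂ − sin φ₁ · cos φ₂ · cos Δλ )
  = atan2(0.01831, 0.35033) = 2.991° → normalised to [0°, 360°): 2.991°.

3°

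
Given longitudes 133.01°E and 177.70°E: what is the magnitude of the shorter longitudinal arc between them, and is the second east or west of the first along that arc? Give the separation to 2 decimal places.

44.69° east

Raw difference: 177.70 − 133.01 = 44.69°.
Normalise into (−180°, 180°]: 44.69° stays 44.69°.
Positive ⇒ the second point lies to the east; separation 44.69°.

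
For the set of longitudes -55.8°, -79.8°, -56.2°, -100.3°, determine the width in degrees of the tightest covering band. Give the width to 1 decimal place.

44.5°

Sort the longitudes: -100.3°, -79.8°, -56.2°, -55.8°.
Eastward gaps between consecutive values (wrapping around): 20.5°, 23.6°, 0.4°, 315.5°.
Largest gap = 315.5° ⇒ minimal covering band is its complement: 360° − 315.5° = 44.5°.
Band runs from -100.3° eastward to -55.8°.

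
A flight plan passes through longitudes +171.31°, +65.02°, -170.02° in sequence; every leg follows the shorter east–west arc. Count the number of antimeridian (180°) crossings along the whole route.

Leg 1: +171.31° → +65.02°, shortest Δλ = -106.29° (west) — does not cross 180°.
Leg 2: +65.02° → -170.02°, shortest Δλ = 124.96° (east) — crosses 180°.
Total crossings: 1.

1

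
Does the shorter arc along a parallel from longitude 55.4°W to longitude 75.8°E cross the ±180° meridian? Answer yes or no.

No

Signed shortest Δλ = ((75.8 − -55.4 + 180) mod 360) − 180 = 131.2°.
Going east by 131.2° from -55.4° reaches +75.8° without touching 180°.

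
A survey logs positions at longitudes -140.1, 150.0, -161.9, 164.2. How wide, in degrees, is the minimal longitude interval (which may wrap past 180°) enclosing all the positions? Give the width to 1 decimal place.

69.9°

Sort the longitudes: -161.9°, -140.1°, +150.0°, +164.2°.
Eastward gaps between consecutive values (wrapping around): 21.8°, 290.1°, 14.2°, 33.9°.
Largest gap = 290.1° ⇒ minimal covering band is its complement: 360° − 290.1° = 69.9°.
Band runs from +150.0° eastward to -140.1°, crossing the antimeridian.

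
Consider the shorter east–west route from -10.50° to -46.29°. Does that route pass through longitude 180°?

No

Signed shortest Δλ = ((-46.29 − -10.50 + 180) mod 360) − 180 = -35.79°.
Going west by 35.79° from -10.50° reaches -46.29° without touching 180°.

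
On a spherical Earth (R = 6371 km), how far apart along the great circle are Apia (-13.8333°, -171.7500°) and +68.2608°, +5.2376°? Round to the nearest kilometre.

13959 km

Δλ = 5.2376 − -171.7500 = 176.9876°.
Δφ = 68.2608 − -13.8333 = 82.0941°.
a = sin²(Δφ/2) + cos φ₁ · cos φ₂ · sin²(Δλ/2) = 0.790618.
c = 2·atan2(√a, √(1−a)) = 2.19104 rad → d = 6371·c ≈ 13959.13 km.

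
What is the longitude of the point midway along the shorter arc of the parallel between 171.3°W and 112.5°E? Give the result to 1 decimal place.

150.6°E

Signed shortest Δλ from -171.3° to +112.5° is -76.2°.
Midpoint longitude = -171.3° + (-76.2°)/2 = -171.3° − 38.1° = -209.4°.
Normalise into (−180°, 180°]: +150.6°.
(The naïve average (-171.3 + +112.5)/2 = -29.4° is on the wrong side of the globe.)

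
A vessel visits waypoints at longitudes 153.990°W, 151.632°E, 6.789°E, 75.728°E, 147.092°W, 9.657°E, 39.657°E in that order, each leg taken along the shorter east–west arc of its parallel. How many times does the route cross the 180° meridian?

Leg 1: -153.990° → +151.632°, shortest Δλ = -54.378° (west) — crosses 180°.
Leg 2: +151.632° → +6.789°, shortest Δλ = -144.843° (west) — does not cross 180°.
Leg 3: +6.789° → +75.728°, shortest Δλ = 68.939° (east) — does not cross 180°.
Leg 4: +75.728° → -147.092°, shortest Δλ = 137.18° (east) — crosses 180°.
Leg 5: -147.092° → +9.657°, shortest Δλ = 156.749° (east) — does not cross 180°.
Leg 6: +9.657° → +39.657°, shortest Δλ = 30.0° (east) — does not cross 180°.
Total crossings: 2.

2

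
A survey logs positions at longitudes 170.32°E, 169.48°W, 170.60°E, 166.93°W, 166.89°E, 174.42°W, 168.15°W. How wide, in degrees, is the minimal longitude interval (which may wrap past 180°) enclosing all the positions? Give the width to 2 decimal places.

Sort the longitudes: -174.42°, -169.48°, -168.15°, -166.93°, +166.89°, +170.32°, +170.60°.
Eastward gaps between consecutive values (wrapping around): 4.94°, 1.33°, 1.22°, 333.82°, 3.43°, 0.28°, 14.98°.
Largest gap = 333.82° ⇒ minimal covering band is its complement: 360° − 333.82° = 26.18°.
Band runs from +166.89° eastward to -166.93°, crossing the antimeridian.

26.18°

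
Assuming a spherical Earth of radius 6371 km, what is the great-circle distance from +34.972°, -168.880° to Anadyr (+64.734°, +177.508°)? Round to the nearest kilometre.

3433 km

Δλ = 177.508 − -168.880 = 346.388°; wrapped into (−180°, 180°]: -13.612°.
Δφ = 64.734 − 34.972 = 29.762°.
a = sin²(Δφ/2) + cos φ₁ · cos φ₂ · sin²(Δλ/2) = 0.070865.
c = 2·atan2(√a, √(1−a)) = 0.53891 rad → d = 6371·c ≈ 3433.37 km.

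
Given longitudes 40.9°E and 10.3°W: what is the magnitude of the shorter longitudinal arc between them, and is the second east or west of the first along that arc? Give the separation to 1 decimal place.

Raw difference: -10.3 − 40.9 = -51.2°.
Normalise into (−180°, 180°]: -51.2° stays -51.2°.
Negative ⇒ the second point lies to the west; separation 51.2°.

51.2° west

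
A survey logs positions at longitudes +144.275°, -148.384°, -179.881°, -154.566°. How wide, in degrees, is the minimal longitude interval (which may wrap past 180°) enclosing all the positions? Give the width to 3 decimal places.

67.341°

Sort the longitudes: -179.881°, -154.566°, -148.384°, +144.275°.
Eastward gaps between consecutive values (wrapping around): 25.315°, 6.182°, 292.659°, 35.844°.
Largest gap = 292.659° ⇒ minimal covering band is its complement: 360° − 292.659° = 67.341°.
Band runs from +144.275° eastward to -148.384°, crossing the antimeridian.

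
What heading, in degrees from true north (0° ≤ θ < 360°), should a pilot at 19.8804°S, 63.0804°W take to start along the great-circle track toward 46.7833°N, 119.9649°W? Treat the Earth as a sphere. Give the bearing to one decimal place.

324.8°

Δλ = -119.9649 − -63.0804 = -56.8845°.
θ = atan2( sin Δλ · cos φ₂ , cos φ₁ · sin φ₂ − sin φ₁ · cos φ₂ · cos Δλ )
  = atan2(-0.57353, 0.81255) = -35.216° → normalised to [0°, 360°): 324.784°.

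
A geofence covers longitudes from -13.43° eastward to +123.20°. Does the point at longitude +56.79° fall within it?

Band width going east from -13.43° to +123.20°: ((123.20 − -13.43) mod 360) = 136.63°.
Offset of +56.79° east of the west edge: ((56.79 − -13.43) mod 360) = 70.22°.
70.22° ≤ 136.63° ⇒ inside.

Yes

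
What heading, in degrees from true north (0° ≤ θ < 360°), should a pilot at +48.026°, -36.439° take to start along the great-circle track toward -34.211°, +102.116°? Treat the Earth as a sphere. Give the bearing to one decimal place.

81.2°

Δλ = 102.116 − -36.439 = 138.555°.
θ = atan2( sin Δλ · cos φ₂ , cos φ₁ · sin φ₂ − sin φ₁ · cos φ₂ · cos Δλ )
  = atan2(0.54737, 0.08483) = 81.190° → normalised to [0°, 360°): 81.190°.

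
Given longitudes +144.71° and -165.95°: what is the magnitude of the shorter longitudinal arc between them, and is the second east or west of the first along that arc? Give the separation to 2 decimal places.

49.34° east

Raw difference: -165.95 − 144.71 = -310.66°.
Normalise into (−180°, 180°]: -310.66° + 360° = 49.34°.
Positive ⇒ the second point lies to the east; separation 49.34°.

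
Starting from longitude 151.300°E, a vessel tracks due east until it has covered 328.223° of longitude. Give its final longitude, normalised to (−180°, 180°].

119.523°E

Start at +151.300°; shift +328.223° → +479.523°.
+479.523° lies outside (−180°, 180°]; subtract 360° → +119.523°.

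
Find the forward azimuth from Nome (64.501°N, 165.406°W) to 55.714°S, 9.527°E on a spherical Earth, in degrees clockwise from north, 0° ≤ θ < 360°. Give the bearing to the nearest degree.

18°

Δλ = 9.527 − -165.406 = 174.933°.
θ = atan2( sin Δλ · cos φ₂ , cos φ₁ · sin φ₂ − sin φ₁ · cos φ₂ · cos Δλ )
  = atan2(0.04975, 0.15077) = 18.262° → normalised to [0°, 360°): 18.262°.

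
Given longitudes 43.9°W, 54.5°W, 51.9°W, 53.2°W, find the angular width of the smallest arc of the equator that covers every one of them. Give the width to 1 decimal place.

10.6°

Sort the longitudes: -54.5°, -53.2°, -51.9°, -43.9°.
Eastward gaps between consecutive values (wrapping around): 1.3°, 1.3°, 8.0°, 349.4°.
Largest gap = 349.4° ⇒ minimal covering band is its complement: 360° − 349.4° = 10.6°.
Band runs from -54.5° eastward to -43.9°.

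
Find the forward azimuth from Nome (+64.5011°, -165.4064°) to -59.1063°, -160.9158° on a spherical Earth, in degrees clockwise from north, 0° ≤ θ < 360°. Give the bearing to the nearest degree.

177°

Δλ = -160.9158 − -165.4064 = 4.4906°.
θ = atan2( sin Δλ · cos φ₂ , cos φ₁ · sin φ₂ − sin φ₁ · cos φ₂ · cos Δλ )
  = atan2(0.04020, -0.83143) = 177.232° → normalised to [0°, 360°): 177.232°.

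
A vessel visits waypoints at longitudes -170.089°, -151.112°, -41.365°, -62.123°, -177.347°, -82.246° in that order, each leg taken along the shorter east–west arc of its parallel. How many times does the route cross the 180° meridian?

0

Leg 1: -170.089° → -151.112°, shortest Δλ = 18.977° (east) — does not cross 180°.
Leg 2: -151.112° → -41.365°, shortest Δλ = 109.747° (east) — does not cross 180°.
Leg 3: -41.365° → -62.123°, shortest Δλ = -20.758° (west) — does not cross 180°.
Leg 4: -62.123° → -177.347°, shortest Δλ = -115.224° (west) — does not cross 180°.
Leg 5: -177.347° → -82.246°, shortest Δλ = 95.101° (east) — does not cross 180°.
Total crossings: 0.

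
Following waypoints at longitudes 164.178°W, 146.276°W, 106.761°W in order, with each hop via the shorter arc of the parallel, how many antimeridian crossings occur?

Leg 1: -164.178° → -146.276°, shortest Δλ = 17.902° (east) — does not cross 180°.
Leg 2: -146.276° → -106.761°, shortest Δλ = 39.515° (east) — does not cross 180°.
Total crossings: 0.

0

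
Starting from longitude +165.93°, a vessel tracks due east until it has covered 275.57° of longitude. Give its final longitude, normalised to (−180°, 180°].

+81.50°

Start at +165.93°; shift +275.57° → +441.50°.
+441.50° lies outside (−180°, 180°]; subtract 360° → +81.50°.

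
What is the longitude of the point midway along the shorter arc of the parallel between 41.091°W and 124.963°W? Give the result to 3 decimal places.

83.027°W

Signed shortest Δλ from -41.091° to -124.963° is -83.872°.
Midpoint longitude = -41.091° + (-83.872°)/2 = -41.091° − 41.936° = -83.027°.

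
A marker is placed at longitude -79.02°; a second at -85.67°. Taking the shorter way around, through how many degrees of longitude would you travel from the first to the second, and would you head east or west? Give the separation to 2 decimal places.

6.65° west

Raw difference: -85.67 − -79.02 = -6.65°.
Normalise into (−180°, 180°]: -6.65° stays -6.65°.
Negative ⇒ the second point lies to the west; separation 6.65°.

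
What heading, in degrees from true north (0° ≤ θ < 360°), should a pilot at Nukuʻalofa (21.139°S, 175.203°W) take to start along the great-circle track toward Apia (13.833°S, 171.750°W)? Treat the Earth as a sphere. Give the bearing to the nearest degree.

25°

Δλ = -171.750 − -175.203 = 3.453°.
θ = atan2( sin Δλ · cos φ₂ , cos φ₁ · sin φ₂ − sin φ₁ · cos φ₂ · cos Δλ )
  = atan2(0.05848, 0.12653) = 24.806° → normalised to [0°, 360°): 24.806°.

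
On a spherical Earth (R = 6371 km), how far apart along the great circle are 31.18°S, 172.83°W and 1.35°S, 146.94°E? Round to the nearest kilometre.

5371 km

Δλ = 146.94 − -172.83 = 319.77°; wrapped into (−180°, 180°]: -40.23°.
Δφ = -1.35 − -31.18 = 29.83°.
a = sin²(Δφ/2) + cos φ₁ · cos φ₂ · sin²(Δλ/2) = 0.167406.
c = 2·atan2(√a, √(1−a)) = 0.84305 rad → d = 6371·c ≈ 5371.07 km.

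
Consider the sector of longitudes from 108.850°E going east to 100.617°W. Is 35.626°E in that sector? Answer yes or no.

Band width going east from +108.850° to -100.617°: ((-100.617 − 108.850) mod 360) = 150.533°.
Offset of +35.626° east of the west edge: ((35.626 − 108.850) mod 360) = 286.776°.
286.776° > 150.533° ⇒ outside.

No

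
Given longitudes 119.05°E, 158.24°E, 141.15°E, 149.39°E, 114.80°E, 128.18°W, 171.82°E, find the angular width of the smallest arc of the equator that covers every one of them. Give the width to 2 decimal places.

117.02°

Sort the longitudes: -128.18°, +114.80°, +119.05°, +141.15°, +149.39°, +158.24°, +171.82°.
Eastward gaps between consecutive values (wrapping around): 242.98°, 4.25°, 22.10°, 8.24°, 8.85°, 13.58°, 60.00°.
Largest gap = 242.98° ⇒ minimal covering band is its complement: 360° − 242.98° = 117.02°.
Band runs from +114.80° eastward to -128.18°, crossing the antimeridian.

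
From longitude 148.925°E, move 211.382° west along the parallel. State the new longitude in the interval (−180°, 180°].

62.457°W

Start at +148.925°; shift −211.382° → -62.457°.
-62.457° already lies in (−180°, 180°].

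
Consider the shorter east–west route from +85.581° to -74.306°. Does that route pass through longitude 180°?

No

Signed shortest Δλ = ((-74.306 − 85.581 + 180) mod 360) − 180 = -159.887°.
Going west by 159.887° from +85.581° reaches -74.306° without touching 180°.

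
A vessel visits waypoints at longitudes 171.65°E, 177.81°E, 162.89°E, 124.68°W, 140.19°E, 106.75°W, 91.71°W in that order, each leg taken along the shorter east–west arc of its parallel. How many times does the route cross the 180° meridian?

Leg 1: +171.65° → +177.81°, shortest Δλ = 6.16° (east) — does not cross 180°.
Leg 2: +177.81° → +162.89°, shortest Δλ = -14.92° (west) — does not cross 180°.
Leg 3: +162.89° → -124.68°, shortest Δλ = 72.43° (east) — crosses 180°.
Leg 4: -124.68° → +140.19°, shortest Δλ = -95.13° (west) — crosses 180°.
Leg 5: +140.19° → -106.75°, shortest Δλ = 113.06° (east) — crosses 180°.
Leg 6: -106.75° → -91.71°, shortest Δλ = 15.04° (east) — does not cross 180°.
Total crossings: 3.

3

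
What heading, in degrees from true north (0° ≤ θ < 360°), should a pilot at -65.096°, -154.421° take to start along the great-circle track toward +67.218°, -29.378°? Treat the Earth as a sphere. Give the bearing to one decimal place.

Δλ = -29.378 − -154.421 = 125.043°.
θ = atan2( sin Δλ · cos φ₂ , cos φ₁ · sin φ₂ − sin φ₁ · cos φ₂ · cos Δλ )
  = atan2(0.31703, 0.18658) = 59.522° → normalised to [0°, 360°): 59.522°.

59.5°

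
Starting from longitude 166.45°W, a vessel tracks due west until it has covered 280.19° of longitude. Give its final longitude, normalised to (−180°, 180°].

86.64°W

Start at -166.45°; shift −280.19° → -446.64°.
-446.64° lies outside (−180°, 180°]; add 360° → -86.64°.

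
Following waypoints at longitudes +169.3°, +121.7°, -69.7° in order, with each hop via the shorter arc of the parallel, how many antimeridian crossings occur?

1

Leg 1: +169.3° → +121.7°, shortest Δλ = -47.6° (west) — does not cross 180°.
Leg 2: +121.7° → -69.7°, shortest Δλ = 168.6° (east) — crosses 180°.
Total crossings: 1.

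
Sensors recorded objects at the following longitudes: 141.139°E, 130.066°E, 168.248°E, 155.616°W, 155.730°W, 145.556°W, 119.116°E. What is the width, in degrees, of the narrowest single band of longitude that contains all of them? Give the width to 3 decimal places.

Sort the longitudes: -155.730°, -155.616°, -145.556°, +119.116°, +130.066°, +141.139°, +168.248°.
Eastward gaps between consecutive values (wrapping around): 0.114°, 10.060°, 264.672°, 10.950°, 11.073°, 27.109°, 36.022°.
Largest gap = 264.672° ⇒ minimal covering band is its complement: 360° − 264.672° = 95.328°.
Band runs from +119.116° eastward to -145.556°, crossing the antimeridian.

95.328°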